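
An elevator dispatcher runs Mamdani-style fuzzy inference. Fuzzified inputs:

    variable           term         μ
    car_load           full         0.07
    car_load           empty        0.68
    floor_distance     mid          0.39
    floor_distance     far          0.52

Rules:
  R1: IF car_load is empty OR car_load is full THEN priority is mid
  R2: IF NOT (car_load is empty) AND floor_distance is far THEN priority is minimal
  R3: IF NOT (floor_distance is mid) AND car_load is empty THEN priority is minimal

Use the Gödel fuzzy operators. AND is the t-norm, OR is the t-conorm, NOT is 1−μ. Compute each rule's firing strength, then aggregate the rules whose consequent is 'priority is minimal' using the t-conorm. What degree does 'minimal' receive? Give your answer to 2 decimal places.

0.61

R1: empty=0.68, full=0.07; OR[max(a, b)] → w = 0.68
R2: ¬empty=1−0.68=0.32, far=0.52; AND[min(a, b)] → w = 0.32
R3: ¬mid=1−0.39=0.61, empty=0.68; AND[min(a, b)] → w = 0.61
Rules with consequent 'minimal': {R2, R3} → strengths 0.32, 0.61
Aggregate via t-conorm [max(a, b)]: 0.61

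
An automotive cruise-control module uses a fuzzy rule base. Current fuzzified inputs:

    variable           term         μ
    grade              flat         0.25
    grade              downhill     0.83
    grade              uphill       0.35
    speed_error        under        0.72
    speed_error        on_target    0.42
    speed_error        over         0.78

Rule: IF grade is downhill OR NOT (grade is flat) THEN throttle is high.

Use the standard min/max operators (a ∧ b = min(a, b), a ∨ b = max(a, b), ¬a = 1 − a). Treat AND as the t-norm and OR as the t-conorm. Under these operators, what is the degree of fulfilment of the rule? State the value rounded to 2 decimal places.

firing strength: downhill=0.83, ¬flat=1−0.25=0.75; OR[max(a, b)] → w = 0.83

0.83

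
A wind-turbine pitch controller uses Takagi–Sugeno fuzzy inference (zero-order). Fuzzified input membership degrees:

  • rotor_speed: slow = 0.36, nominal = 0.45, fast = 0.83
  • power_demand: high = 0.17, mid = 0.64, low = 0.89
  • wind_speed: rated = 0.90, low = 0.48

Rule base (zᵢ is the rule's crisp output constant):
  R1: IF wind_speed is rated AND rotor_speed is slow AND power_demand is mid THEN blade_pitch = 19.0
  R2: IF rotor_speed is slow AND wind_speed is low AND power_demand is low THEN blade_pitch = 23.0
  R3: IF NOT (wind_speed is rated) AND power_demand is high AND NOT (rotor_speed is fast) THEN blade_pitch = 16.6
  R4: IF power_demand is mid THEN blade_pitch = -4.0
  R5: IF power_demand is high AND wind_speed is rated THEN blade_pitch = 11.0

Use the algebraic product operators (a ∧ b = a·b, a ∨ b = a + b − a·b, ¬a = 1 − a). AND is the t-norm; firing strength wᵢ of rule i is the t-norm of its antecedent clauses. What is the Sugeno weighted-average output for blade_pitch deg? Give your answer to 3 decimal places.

5.746

R1 (z=19.0): rated=0.90, slow=0.36, mid=0.64; AND[a·b] → w = 0.2074
R2 (z=23.0): slow=0.36, low=0.48, low=0.89; AND[a·b] → w = 0.1538
R3 (z=16.6): ¬rated=1−0.90=0.10, high=0.17, ¬fast=1−0.83=0.17; AND[a·b] → w = 0.0029
R4 (z=-4.0): mid=0.64 → w = 0.6400
R5 (z=11.0): high=0.17, rated=0.90; AND[a·b] → w = 0.1530
Weighted average = (0.2074·19.0 + 0.1538·23.0 + 0.0029·16.6 + 0.6400·-4.0 + 0.1530·11.0) / (0.2074 + 0.1538 + 0.0029 + 0.6400 + 0.1530)
  = 6.6480 / 1.1570 = 5.746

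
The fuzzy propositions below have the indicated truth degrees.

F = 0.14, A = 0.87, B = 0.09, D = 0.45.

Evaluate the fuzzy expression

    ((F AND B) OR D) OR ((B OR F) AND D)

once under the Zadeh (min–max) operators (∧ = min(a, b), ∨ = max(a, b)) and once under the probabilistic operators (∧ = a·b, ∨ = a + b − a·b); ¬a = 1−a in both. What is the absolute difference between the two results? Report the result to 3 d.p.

Under Zadeh (min–max):
  F AND B = min(a, b) on (0.14, 0.09) = 0.09
  (F AND B) OR D = max(a, b) on (0.09, 0.45) = 0.45
  B OR F = max(a, b) on (0.09, 0.14) = 0.14
  (B OR F) AND D = min(a, b) on (0.14, 0.45) = 0.14
  ((F AND B) OR D) OR ((B OR F) AND D) = max(a, b) on (0.45, 0.14) = 0.45
  → value = 0.4500
Under probabilistic:
  F AND B = a·b on (0.1400, 0.0900) = 0.0126
  (F AND B) OR D = a + b − a·b on (0.0126, 0.4500) = 0.4569
  B OR F = a + b − a·b on (0.0900, 0.1400) = 0.2174
  (B OR F) AND D = a·b on (0.2174, 0.4500) = 0.0978
  ((F AND B) OR D) OR ((B OR F) AND D) = a + b − a·b on (0.4569, 0.0978) = 0.5101
  → value = 0.5101
|0.4500 − 0.5101| = 0.060

0.060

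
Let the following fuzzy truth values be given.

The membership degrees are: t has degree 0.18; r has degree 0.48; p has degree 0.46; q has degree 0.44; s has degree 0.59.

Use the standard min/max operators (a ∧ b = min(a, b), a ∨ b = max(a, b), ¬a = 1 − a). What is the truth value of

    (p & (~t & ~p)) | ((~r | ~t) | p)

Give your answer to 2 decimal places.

~t = 1 − 0.18 = 0.82
~p = 1 − 0.46 = 0.54
~t & ~p = min(a, b) on (0.82, 0.54) = 0.54
p & (~t & ~p) = min(a, b) on (0.46, 0.54) = 0.46
~r = 1 − 0.48 = 0.52
~t = 1 − 0.18 = 0.82
~r | ~t = max(a, b) on (0.52, 0.82) = 0.82
(~r | ~t) | p = max(a, b) on (0.82, 0.46) = 0.82
(p & (~t & ~p)) | ((~r | ~t) | p) = max(a, b) on (0.46, 0.82) = 0.82

0.82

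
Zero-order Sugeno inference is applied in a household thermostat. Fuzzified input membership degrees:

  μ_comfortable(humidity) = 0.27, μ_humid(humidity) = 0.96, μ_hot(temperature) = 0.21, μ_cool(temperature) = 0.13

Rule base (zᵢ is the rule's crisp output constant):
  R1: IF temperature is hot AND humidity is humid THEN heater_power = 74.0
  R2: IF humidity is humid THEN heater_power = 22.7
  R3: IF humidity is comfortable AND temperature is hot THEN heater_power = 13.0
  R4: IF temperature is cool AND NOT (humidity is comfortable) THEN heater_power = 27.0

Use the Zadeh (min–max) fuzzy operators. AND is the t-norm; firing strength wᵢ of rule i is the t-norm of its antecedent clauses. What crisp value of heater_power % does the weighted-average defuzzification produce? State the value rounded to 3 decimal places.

R1 (z=74.0): hot=0.21, humid=0.96; AND[min(a, b)] → w = 0.21
R2 (z=22.7): humid=0.96 → w = 0.96
R3 (z=13.0): comfortable=0.27, hot=0.21; AND[min(a, b)] → w = 0.21
R4 (z=27.0): cool=0.13, ¬comfortable=1−0.27=0.73; AND[min(a, b)] → w = 0.13
Weighted average = (0.21·74.0 + 0.96·22.7 + 0.21·13.0 + 0.13·27.0) / (0.21 + 0.96 + 0.21 + 0.13)
  = 43.5720 / 1.5100 = 28.856

28.856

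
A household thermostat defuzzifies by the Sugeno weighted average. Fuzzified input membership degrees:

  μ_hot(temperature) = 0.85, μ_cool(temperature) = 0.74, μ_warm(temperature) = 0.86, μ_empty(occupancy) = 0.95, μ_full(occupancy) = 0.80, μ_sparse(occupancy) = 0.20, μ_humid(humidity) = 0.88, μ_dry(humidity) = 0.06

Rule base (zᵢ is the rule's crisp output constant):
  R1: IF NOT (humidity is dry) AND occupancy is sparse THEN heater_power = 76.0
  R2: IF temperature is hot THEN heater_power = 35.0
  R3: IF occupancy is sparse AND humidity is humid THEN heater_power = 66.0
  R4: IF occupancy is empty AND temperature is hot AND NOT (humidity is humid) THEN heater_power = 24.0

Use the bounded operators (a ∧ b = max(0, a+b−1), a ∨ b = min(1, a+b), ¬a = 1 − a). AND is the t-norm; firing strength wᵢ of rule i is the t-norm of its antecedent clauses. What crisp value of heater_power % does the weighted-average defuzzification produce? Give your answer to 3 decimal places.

42.682

R1 (z=76.0): ¬dry=1−0.06=0.94, sparse=0.20; AND[max(0, a+b−1)] → w = 0.14
R2 (z=35.0): hot=0.85 → w = 0.85
R3 (z=66.0): sparse=0.20, humid=0.88; AND[max(0, a+b−1)] → w = 0.08
R4 (z=24.0): empty=0.95, hot=0.85, ¬humid=1−0.88=0.12; AND[max(0, a+b−1)] → w = 0.00
Weighted average = (0.14·76.0 + 0.85·35.0 + 0.08·66.0 + 0.00·24.0) / (0.14 + 0.85 + 0.08 + 0.00)
  = 45.6700 / 1.0700 = 42.682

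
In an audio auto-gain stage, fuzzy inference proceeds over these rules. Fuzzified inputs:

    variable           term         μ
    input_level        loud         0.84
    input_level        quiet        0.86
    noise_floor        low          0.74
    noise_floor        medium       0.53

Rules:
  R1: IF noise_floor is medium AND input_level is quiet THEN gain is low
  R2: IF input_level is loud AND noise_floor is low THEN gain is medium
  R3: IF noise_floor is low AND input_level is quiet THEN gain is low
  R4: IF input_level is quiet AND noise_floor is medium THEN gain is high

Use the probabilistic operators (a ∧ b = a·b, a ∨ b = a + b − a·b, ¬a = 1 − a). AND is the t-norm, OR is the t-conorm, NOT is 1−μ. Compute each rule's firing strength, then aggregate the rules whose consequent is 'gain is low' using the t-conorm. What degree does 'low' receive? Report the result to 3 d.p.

R1: medium=0.53, quiet=0.86; AND[a·b] → w = 0.4558
R2: loud=0.84, low=0.74; AND[a·b] → w = 0.6216
R3: low=0.74, quiet=0.86; AND[a·b] → w = 0.6364
R4: quiet=0.86, medium=0.53; AND[a·b] → w = 0.4558
Rules with consequent 'low': {R1, R3} → strengths 0.4558, 0.6364
Aggregate via t-conorm [a + b − a·b]: 0.8021

0.802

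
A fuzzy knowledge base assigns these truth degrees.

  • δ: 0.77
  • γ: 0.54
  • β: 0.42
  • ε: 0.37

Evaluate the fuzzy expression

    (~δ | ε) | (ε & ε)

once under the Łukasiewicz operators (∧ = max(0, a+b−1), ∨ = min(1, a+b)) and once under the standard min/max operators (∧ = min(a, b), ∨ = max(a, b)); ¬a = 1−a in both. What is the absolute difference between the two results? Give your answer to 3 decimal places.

0.230

Under Łukasiewicz:
  ~δ = 1 − 0.77 = 0.23
  ~δ | ε = min(1, a+b) on (0.23, 0.37) = 0.60
  ε & ε = max(0, a+b−1) on (0.37, 0.37) = 0.00
  (~δ | ε) | (ε & ε) = min(1, a+b) on (0.60, 0.00) = 0.60
  → value = 0.6000
Under standard min/max:
  ~δ = 1 − 0.77 = 0.23
  ~δ | ε = max(a, b) on (0.23, 0.37) = 0.37
  ε & ε = min(a, b) on (0.37, 0.37) = 0.37
  (~δ | ε) | (ε & ε) = max(a, b) on (0.37, 0.37) = 0.37
  → value = 0.3700
|0.6000 − 0.3700| = 0.230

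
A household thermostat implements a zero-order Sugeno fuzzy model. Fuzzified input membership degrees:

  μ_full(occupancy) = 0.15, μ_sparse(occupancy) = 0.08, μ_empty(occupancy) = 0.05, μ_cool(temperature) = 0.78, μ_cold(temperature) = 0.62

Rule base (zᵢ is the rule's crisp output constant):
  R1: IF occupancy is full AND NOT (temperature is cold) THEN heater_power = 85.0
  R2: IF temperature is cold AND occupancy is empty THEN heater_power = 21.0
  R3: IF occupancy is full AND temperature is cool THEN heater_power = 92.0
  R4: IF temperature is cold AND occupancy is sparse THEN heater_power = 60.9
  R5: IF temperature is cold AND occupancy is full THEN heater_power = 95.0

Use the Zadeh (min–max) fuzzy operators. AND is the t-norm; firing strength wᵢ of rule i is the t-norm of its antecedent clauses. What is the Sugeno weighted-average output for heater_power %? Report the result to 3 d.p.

80.555

R1 (z=85.0): full=0.15, ¬cold=1−0.62=0.38; AND[min(a, b)] → w = 0.15
R2 (z=21.0): cold=0.62, empty=0.05; AND[min(a, b)] → w = 0.05
R3 (z=92.0): full=0.15, cool=0.78; AND[min(a, b)] → w = 0.15
R4 (z=60.9): cold=0.62, sparse=0.08; AND[min(a, b)] → w = 0.08
R5 (z=95.0): cold=0.62, full=0.15; AND[min(a, b)] → w = 0.15
Weighted average = (0.15·85.0 + 0.05·21.0 + 0.15·92.0 + 0.08·60.9 + 0.15·95.0) / (0.15 + 0.05 + 0.15 + 0.08 + 0.15)
  = 46.7220 / 0.5800 = 80.555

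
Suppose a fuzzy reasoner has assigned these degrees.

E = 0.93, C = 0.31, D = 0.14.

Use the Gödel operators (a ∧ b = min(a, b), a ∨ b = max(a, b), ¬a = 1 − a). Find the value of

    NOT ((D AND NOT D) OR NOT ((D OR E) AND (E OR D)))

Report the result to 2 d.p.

NOT D = 1 − 0.14 = 0.86
D AND NOT D = min(a, b) on (0.14, 0.86) = 0.14
D OR E = max(a, b) on (0.14, 0.93) = 0.93
E OR D = max(a, b) on (0.93, 0.14) = 0.93
(D OR E) AND (E OR D) = min(a, b) on (0.93, 0.93) = 0.93
NOT ((D OR E) AND (E OR D)) = 1 − 0.93 = 0.07
(D AND NOT D) OR NOT ((D OR E) AND (E OR D)) = max(a, b) on (0.14, 0.07) = 0.14
NOT ((D AND NOT D) OR NOT ((D OR E) AND (E OR D))) = 1 − 0.14 = 0.86

0.86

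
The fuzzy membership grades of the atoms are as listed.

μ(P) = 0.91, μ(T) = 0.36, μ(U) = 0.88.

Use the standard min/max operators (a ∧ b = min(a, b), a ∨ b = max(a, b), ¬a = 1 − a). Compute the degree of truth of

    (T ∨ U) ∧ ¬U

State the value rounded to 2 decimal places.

T ∨ U = max(a, b) on (0.36, 0.88) = 0.88
¬U = 1 − 0.88 = 0.12
(T ∨ U) ∧ ¬U = min(a, b) on (0.88, 0.12) = 0.12

0.12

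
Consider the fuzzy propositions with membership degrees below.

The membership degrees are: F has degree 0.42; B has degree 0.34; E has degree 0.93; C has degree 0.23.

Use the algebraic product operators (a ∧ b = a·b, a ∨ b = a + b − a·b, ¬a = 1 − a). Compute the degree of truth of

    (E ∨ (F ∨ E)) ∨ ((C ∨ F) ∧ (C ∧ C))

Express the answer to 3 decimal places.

F ∨ E = a + b − a·b on (0.4200, 0.9300) = 0.9594
E ∨ (F ∨ E) = a + b − a·b on (0.9300, 0.9594) = 0.9972
C ∨ F = a + b − a·b on (0.2300, 0.4200) = 0.5534
C ∧ C = a·b on (0.2300, 0.2300) = 0.0529
(C ∨ F) ∧ (C ∧ C) = a·b on (0.5534, 0.0529) = 0.0293
(E ∨ (F ∨ E)) ∨ ((C ∨ F) ∧ (C ∧ C)) = a + b − a·b on (0.9972, 0.0293) = 0.9972

0.997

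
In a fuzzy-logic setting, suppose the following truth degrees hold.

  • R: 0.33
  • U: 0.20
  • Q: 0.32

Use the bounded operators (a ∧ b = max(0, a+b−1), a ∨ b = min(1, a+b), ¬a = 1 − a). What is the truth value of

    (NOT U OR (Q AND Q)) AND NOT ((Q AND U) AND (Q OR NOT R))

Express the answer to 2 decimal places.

NOT U = 1 − 0.20 = 0.80
Q AND Q = max(0, a+b−1) on (0.32, 0.32) = 0.00
NOT U OR (Q AND Q) = min(1, a+b) on (0.80, 0.00) = 0.80
Q AND U = max(0, a+b−1) on (0.32, 0.20) = 0.00
NOT R = 1 − 0.33 = 0.67
Q OR NOT R = min(1, a+b) on (0.32, 0.67) = 0.99
(Q AND U) AND (Q OR NOT R) = max(0, a+b−1) on (0.00, 0.99) = 0.00
NOT ((Q AND U) AND (Q OR NOT R)) = 1 − 0.00 = 1.00
(NOT U OR (Q AND Q)) AND NOT ((Q AND U) AND (Q OR NOT R)) = max(0, a+b−1) on (0.80, 1.00) = 0.80

0.80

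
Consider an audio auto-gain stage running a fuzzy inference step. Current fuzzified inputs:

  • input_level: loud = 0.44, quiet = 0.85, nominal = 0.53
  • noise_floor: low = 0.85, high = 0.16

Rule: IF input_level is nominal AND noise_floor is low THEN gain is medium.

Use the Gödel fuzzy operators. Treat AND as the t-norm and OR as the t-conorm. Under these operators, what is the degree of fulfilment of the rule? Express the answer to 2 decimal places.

firing strength: nominal=0.53, low=0.85; AND[min(a, b)] → w = 0.53

0.53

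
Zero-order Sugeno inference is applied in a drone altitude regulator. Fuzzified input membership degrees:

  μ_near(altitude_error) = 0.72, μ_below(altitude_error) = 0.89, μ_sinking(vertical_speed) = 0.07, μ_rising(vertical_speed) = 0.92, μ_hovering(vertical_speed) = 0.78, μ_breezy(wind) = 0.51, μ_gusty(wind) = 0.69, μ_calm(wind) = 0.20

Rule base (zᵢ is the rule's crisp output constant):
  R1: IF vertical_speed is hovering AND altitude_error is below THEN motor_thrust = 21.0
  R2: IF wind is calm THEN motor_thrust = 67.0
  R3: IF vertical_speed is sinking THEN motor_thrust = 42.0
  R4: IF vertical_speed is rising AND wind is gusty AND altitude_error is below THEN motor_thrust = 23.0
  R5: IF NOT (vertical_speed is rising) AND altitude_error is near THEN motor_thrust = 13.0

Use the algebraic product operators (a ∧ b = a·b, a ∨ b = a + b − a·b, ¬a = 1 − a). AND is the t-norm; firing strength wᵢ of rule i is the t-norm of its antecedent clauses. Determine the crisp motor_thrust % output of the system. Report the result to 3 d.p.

28.146

R1 (z=21.0): hovering=0.78, below=0.89; AND[a·b] → w = 0.6942
R2 (z=67.0): calm=0.20 → w = 0.2000
R3 (z=42.0): sinking=0.07 → w = 0.0700
R4 (z=23.0): rising=0.92, gusty=0.69, below=0.89; AND[a·b] → w = 0.5650
R5 (z=13.0): ¬rising=1−0.92=0.08, near=0.72; AND[a·b] → w = 0.0576
Weighted average = (0.6942·21.0 + 0.2000·67.0 + 0.0700·42.0 + 0.5650·23.0 + 0.0576·13.0) / (0.6942 + 0.2000 + 0.0700 + 0.5650 + 0.0576)
  = 44.6614 / 1.5868 = 28.146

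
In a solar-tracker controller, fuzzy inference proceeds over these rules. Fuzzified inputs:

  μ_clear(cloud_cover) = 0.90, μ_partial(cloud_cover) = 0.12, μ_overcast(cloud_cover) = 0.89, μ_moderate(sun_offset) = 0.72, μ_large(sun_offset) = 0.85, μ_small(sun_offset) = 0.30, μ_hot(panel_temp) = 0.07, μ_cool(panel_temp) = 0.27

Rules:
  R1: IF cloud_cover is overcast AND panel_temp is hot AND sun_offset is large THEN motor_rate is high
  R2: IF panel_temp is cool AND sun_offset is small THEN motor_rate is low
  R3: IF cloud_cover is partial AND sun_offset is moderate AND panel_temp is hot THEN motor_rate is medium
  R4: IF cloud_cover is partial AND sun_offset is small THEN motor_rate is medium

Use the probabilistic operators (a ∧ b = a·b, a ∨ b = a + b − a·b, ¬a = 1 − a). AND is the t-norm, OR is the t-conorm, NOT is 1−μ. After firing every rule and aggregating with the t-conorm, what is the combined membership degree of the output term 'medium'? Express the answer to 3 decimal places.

0.042

R1: overcast=0.89, hot=0.07, large=0.85; AND[a·b] → w = 0.0530
R2: cool=0.27, small=0.30; AND[a·b] → w = 0.0810
R3: partial=0.12, moderate=0.72, hot=0.07; AND[a·b] → w = 0.0060
R4: partial=0.12, small=0.30; AND[a·b] → w = 0.0360
Rules with consequent 'medium': {R3, R4} → strengths 0.0060, 0.0360
Aggregate via t-conorm [a + b − a·b]: 0.0418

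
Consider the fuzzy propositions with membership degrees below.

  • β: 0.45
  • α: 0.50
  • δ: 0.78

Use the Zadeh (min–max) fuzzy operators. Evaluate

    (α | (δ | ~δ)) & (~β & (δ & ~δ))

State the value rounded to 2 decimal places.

~δ = 1 − 0.78 = 0.22
δ | ~δ = max(a, b) on (0.78, 0.22) = 0.78
α | (δ | ~δ) = max(a, b) on (0.50, 0.78) = 0.78
~β = 1 − 0.45 = 0.55
~δ = 1 − 0.78 = 0.22
δ & ~δ = min(a, b) on (0.78, 0.22) = 0.22
~β & (δ & ~δ) = min(a, b) on (0.55, 0.22) = 0.22
(α | (δ | ~δ)) & (~β & (δ & ~δ)) = min(a, b) on (0.78, 0.22) = 0.22

0.22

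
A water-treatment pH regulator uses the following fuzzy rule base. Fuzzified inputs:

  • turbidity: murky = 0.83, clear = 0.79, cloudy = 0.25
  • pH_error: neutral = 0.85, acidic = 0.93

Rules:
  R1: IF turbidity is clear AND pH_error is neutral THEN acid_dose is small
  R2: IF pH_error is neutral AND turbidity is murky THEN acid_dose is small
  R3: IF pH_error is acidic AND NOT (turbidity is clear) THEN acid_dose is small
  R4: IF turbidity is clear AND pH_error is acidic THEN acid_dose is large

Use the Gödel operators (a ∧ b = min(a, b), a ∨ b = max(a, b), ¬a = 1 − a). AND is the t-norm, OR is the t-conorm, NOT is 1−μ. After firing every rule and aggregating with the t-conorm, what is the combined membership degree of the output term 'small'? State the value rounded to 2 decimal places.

R1: clear=0.79, neutral=0.85; AND[min(a, b)] → w = 0.79
R2: neutral=0.85, murky=0.83; AND[min(a, b)] → w = 0.83
R3: acidic=0.93, ¬clear=1−0.79=0.21; AND[min(a, b)] → w = 0.21
R4: clear=0.79, acidic=0.93; AND[min(a, b)] → w = 0.79
Rules with consequent 'small': {R1, R2, R3} → strengths 0.79, 0.83, 0.21
Aggregate via t-conorm [max(a, b)]: 0.83

0.83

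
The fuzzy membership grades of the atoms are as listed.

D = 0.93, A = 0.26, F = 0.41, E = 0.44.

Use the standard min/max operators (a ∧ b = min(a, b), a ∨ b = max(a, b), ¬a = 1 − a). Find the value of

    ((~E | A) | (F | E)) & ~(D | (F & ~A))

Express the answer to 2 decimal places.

~E = 1 − 0.44 = 0.56
~E | A = max(a, b) on (0.56, 0.26) = 0.56
F | E = max(a, b) on (0.41, 0.44) = 0.44
(~E | A) | (F | E) = max(a, b) on (0.56, 0.44) = 0.56
~A = 1 − 0.26 = 0.74
F & ~A = min(a, b) on (0.41, 0.74) = 0.41
D | (F & ~A) = max(a, b) on (0.93, 0.41) = 0.93
~(D | (F & ~A)) = 1 − 0.93 = 0.07
((~E | A) | (F | E)) & ~(D | (F & ~A)) = min(a, b) on (0.56, 0.07) = 0.07

0.07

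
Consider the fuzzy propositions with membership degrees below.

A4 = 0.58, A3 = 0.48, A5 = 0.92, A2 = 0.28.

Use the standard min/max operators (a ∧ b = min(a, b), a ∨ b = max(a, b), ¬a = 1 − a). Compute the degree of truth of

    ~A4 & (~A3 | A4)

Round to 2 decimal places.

0.42

~A4 = 1 − 0.58 = 0.42
~A3 = 1 − 0.48 = 0.52
~A3 | A4 = max(a, b) on (0.52, 0.58) = 0.58
~A4 & (~A3 | A4) = min(a, b) on (0.42, 0.58) = 0.42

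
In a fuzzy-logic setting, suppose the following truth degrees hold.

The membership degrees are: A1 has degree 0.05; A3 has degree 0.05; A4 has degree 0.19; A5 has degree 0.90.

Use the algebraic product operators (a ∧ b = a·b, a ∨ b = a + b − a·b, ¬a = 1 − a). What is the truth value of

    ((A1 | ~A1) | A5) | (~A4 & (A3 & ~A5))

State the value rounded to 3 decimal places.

0.995

~A1 = 1 − 0.0500 = 0.9500
A1 | ~A1 = a + b − a·b on (0.0500, 0.9500) = 0.9525
(A1 | ~A1) | A5 = a + b − a·b on (0.9525, 0.9000) = 0.9952
~A4 = 1 − 0.1900 = 0.8100
~A5 = 1 − 0.9000 = 0.1000
A3 & ~A5 = a·b on (0.0500, 0.1000) = 0.0050
~A4 & (A3 & ~A5) = a·b on (0.8100, 0.0050) = 0.0040
((A1 | ~A1) | A5) | (~A4 & (A3 & ~A5)) = a + b − a·b on (0.9952, 0.0040) = 0.9953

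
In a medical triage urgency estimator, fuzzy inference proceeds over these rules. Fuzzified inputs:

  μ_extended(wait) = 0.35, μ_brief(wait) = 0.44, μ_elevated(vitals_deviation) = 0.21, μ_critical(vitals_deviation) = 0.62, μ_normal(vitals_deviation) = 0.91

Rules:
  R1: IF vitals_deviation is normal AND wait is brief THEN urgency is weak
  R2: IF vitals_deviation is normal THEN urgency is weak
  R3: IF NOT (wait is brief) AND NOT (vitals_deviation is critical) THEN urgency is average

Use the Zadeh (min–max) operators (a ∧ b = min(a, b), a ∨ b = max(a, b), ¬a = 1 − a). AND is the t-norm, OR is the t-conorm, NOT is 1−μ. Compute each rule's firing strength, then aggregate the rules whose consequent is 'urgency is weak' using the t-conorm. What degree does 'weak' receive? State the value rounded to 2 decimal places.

0.91

R1: normal=0.91, brief=0.44; AND[min(a, b)] → w = 0.44
R2: normal=0.91 → w = 0.91
R3: ¬brief=1−0.44=0.56, ¬critical=1−0.62=0.38; AND[min(a, b)] → w = 0.38
Rules with consequent 'weak': {R1, R2} → strengths 0.44, 0.91
Aggregate via t-conorm [max(a, b)]: 0.91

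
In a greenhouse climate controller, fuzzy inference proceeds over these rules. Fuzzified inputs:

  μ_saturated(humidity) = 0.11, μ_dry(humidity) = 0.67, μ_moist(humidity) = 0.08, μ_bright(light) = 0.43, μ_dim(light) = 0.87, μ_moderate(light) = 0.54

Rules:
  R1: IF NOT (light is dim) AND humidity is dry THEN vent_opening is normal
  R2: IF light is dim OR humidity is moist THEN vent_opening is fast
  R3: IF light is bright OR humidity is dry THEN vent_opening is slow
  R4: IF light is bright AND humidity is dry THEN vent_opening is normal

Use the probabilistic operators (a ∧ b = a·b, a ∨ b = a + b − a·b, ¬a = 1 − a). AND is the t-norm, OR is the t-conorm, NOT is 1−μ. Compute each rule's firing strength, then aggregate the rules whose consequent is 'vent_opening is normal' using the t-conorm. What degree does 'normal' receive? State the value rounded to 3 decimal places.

R1: ¬dim=1−0.87=0.13, dry=0.67; AND[a·b] → w = 0.0871
R2: dim=0.87, moist=0.08; OR[a + b − a·b] → w = 0.8804
R3: bright=0.43, dry=0.67; OR[a + b − a·b] → w = 0.8119
R4: bright=0.43, dry=0.67; AND[a·b] → w = 0.2881
Rules with consequent 'normal': {R1, R4} → strengths 0.0871, 0.2881
Aggregate via t-conorm [a + b − a·b]: 0.3501

0.350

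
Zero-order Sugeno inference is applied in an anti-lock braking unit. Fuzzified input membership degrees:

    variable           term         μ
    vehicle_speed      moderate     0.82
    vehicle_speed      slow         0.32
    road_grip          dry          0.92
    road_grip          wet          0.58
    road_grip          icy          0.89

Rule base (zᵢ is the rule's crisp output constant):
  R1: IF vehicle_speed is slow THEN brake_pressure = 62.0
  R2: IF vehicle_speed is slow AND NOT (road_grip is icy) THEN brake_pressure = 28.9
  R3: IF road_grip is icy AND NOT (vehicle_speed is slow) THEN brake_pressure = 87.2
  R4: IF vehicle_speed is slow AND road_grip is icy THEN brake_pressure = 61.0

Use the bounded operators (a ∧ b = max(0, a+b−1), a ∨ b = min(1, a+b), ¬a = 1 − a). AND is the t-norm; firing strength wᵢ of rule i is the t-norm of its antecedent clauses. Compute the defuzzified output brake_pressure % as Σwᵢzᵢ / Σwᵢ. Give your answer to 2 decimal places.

74.87

R1 (z=62.0): slow=0.32 → w = 0.32
R2 (z=28.9): slow=0.32, ¬icy=1−0.89=0.11; AND[max(0, a+b−1)] → w = 0.00
R3 (z=87.2): icy=0.89, ¬slow=1−0.32=0.68; AND[max(0, a+b−1)] → w = 0.57
R4 (z=61.0): slow=0.32, icy=0.89; AND[max(0, a+b−1)] → w = 0.21
Weighted average = (0.32·62.0 + 0.00·28.9 + 0.57·87.2 + 0.21·61.0) / (0.32 + 0.00 + 0.57 + 0.21)
  = 82.3540 / 1.1000 = 74.87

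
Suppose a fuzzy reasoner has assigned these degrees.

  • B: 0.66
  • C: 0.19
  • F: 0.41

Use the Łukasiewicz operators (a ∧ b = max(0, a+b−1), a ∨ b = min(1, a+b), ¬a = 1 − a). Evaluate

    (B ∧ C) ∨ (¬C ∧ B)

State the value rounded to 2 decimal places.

0.47

B ∧ C = max(0, a+b−1) on (0.66, 0.19) = 0.00
¬C = 1 − 0.19 = 0.81
¬C ∧ B = max(0, a+b−1) on (0.81, 0.66) = 0.47
(B ∧ C) ∨ (¬C ∧ B) = min(1, a+b) on (0.00, 0.47) = 0.47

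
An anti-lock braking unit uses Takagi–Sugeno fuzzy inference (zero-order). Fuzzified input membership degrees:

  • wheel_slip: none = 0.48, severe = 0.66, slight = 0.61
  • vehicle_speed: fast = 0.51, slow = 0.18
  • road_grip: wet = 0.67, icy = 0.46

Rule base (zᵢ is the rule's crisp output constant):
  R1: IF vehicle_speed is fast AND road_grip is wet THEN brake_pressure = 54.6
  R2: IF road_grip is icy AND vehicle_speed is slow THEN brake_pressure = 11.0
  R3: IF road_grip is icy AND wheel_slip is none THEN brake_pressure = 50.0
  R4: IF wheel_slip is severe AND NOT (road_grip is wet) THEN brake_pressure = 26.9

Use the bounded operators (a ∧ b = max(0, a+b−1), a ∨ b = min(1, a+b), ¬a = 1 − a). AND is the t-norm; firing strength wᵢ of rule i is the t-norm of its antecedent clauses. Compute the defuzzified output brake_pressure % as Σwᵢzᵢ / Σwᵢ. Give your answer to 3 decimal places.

R1 (z=54.6): fast=0.51, wet=0.67; AND[max(0, a+b−1)] → w = 0.18
R2 (z=11.0): icy=0.46, slow=0.18; AND[max(0, a+b−1)] → w = 0.00
R3 (z=50.0): icy=0.46, none=0.48; AND[max(0, a+b−1)] → w = 0.00
R4 (z=26.9): severe=0.66, ¬wet=1−0.67=0.33; AND[max(0, a+b−1)] → w = 0.00
Weighted average = (0.18·54.6 + 0.00·11.0 + 0.00·50.0 + 0.00·26.9) / (0.18 + 0.00 + 0.00 + 0.00)
  = 9.8280 / 0.1800 = 54.600

54.600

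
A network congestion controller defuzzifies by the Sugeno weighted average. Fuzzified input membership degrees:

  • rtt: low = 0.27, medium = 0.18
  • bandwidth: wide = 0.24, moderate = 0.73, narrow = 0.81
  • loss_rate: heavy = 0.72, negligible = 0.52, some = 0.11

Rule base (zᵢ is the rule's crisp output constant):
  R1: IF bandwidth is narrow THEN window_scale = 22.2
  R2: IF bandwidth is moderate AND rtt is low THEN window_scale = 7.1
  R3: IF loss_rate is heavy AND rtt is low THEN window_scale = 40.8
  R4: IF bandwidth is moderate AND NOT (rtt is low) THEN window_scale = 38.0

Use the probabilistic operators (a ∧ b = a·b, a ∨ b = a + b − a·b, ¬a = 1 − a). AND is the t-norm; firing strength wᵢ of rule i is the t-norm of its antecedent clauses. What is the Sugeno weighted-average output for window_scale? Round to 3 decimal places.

R1 (z=22.2): narrow=0.81 → w = 0.8100
R2 (z=7.1): moderate=0.73, low=0.27; AND[a·b] → w = 0.1971
R3 (z=40.8): heavy=0.72, low=0.27; AND[a·b] → w = 0.1944
R4 (z=38.0): moderate=0.73, ¬low=1−0.27=0.73; AND[a·b] → w = 0.5329
Weighted average = (0.8100·22.2 + 0.1971·7.1 + 0.1944·40.8 + 0.5329·38.0) / (0.8100 + 0.1971 + 0.1944 + 0.5329)
  = 47.5631 / 1.7344 = 27.423

27.423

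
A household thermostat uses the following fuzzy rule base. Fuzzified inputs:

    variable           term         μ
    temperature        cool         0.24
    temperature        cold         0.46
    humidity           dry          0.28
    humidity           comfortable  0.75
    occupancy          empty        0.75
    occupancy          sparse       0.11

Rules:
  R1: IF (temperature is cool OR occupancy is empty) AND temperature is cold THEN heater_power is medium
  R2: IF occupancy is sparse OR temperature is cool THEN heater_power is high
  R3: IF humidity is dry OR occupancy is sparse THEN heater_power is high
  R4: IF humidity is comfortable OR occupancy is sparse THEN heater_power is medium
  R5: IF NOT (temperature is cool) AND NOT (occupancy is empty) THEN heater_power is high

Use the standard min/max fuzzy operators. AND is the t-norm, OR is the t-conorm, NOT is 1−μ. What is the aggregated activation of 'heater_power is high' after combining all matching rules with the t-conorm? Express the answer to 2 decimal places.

R1: (cool=0.24 OR empty=0.75) = 0.75; AND[min(a, b)] with cold=0.46 → w = 0.46
R2: sparse=0.11, cool=0.24; OR[max(a, b)] → w = 0.24
R3: dry=0.28, sparse=0.11; OR[max(a, b)] → w = 0.28
R4: comfortable=0.75, sparse=0.11; OR[max(a, b)] → w = 0.75
R5: ¬cool=1−0.24=0.76, ¬empty=1−0.75=0.25; AND[min(a, b)] → w = 0.25
Rules with consequent 'high': {R2, R3, R5} → strengths 0.24, 0.28, 0.25
Aggregate via t-conorm [max(a, b)]: 0.28

0.28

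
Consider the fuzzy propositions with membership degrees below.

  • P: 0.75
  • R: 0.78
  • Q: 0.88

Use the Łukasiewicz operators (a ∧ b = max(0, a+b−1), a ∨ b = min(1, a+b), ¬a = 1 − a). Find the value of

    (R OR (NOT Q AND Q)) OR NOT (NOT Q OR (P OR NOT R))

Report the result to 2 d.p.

NOT Q = 1 − 0.88 = 0.12
NOT Q AND Q = max(0, a+b−1) on (0.12, 0.88) = 0.00
R OR (NOT Q AND Q) = min(1, a+b) on (0.78, 0.00) = 0.78
NOT Q = 1 − 0.88 = 0.12
NOT R = 1 − 0.78 = 0.22
P OR NOT R = min(1, a+b) on (0.75, 0.22) = 0.97
NOT Q OR (P OR NOT R) = min(1, a+b) on (0.12, 0.97) = 1.00
NOT (NOT Q OR (P OR NOT R)) = 1 − 1.00 = 0.00
(R OR (NOT Q AND Q)) OR NOT (NOT Q OR (P OR NOT R)) = min(1, a+b) on (0.78, 0.00) = 0.78

0.78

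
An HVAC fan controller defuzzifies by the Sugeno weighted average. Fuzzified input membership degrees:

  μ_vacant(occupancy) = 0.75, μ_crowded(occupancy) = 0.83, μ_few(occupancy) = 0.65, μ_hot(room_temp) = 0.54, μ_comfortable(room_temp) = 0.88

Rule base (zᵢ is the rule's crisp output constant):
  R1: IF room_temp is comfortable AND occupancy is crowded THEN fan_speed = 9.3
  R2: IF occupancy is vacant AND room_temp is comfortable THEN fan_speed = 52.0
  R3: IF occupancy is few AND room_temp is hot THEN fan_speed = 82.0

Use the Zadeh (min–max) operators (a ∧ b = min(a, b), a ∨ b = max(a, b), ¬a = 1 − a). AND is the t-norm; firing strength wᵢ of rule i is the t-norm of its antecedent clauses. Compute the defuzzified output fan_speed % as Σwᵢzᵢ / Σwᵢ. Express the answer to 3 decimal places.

42.924

R1 (z=9.3): comfortable=0.88, crowded=0.83; AND[min(a, b)] → w = 0.83
R2 (z=52.0): vacant=0.75, comfortable=0.88; AND[min(a, b)] → w = 0.75
R3 (z=82.0): few=0.65, hot=0.54; AND[min(a, b)] → w = 0.54
Weighted average = (0.83·9.3 + 0.75·52.0 + 0.54·82.0) / (0.83 + 0.75 + 0.54)
  = 90.9990 / 2.1200 = 42.924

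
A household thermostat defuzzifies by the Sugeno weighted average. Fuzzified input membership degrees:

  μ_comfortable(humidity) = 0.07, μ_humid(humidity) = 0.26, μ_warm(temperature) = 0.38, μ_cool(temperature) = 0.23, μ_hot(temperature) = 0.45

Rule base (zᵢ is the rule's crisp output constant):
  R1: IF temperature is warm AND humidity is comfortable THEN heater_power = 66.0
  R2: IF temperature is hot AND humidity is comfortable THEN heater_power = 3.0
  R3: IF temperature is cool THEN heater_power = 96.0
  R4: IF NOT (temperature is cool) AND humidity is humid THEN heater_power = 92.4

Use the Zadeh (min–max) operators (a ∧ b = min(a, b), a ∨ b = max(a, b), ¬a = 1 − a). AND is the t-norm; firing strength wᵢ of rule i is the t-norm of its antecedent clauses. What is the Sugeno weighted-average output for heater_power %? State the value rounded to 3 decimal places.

80.848

R1 (z=66.0): warm=0.38, comfortable=0.07; AND[min(a, b)] → w = 0.07
R2 (z=3.0): hot=0.45, comfortable=0.07; AND[min(a, b)] → w = 0.07
R3 (z=96.0): cool=0.23 → w = 0.23
R4 (z=92.4): ¬cool=1−0.23=0.77, humid=0.26; AND[min(a, b)] → w = 0.26
Weighted average = (0.07·66.0 + 0.07·3.0 + 0.23·96.0 + 0.26·92.4) / (0.07 + 0.07 + 0.23 + 0.26)
  = 50.9340 / 0.6300 = 80.848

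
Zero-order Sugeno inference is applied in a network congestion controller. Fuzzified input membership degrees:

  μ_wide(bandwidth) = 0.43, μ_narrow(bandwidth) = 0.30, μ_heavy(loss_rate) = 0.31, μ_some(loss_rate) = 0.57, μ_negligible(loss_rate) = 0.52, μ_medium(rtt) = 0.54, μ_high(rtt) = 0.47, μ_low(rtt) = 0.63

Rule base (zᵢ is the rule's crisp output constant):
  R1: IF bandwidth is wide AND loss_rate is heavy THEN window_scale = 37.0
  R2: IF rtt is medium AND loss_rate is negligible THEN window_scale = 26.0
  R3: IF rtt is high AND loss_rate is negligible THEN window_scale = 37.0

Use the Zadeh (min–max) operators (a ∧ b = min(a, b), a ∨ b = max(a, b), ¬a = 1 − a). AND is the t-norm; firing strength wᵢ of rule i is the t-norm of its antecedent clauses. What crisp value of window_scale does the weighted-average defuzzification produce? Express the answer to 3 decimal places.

32.600

R1 (z=37.0): wide=0.43, heavy=0.31; AND[min(a, b)] → w = 0.31
R2 (z=26.0): medium=0.54, negligible=0.52; AND[min(a, b)] → w = 0.52
R3 (z=37.0): high=0.47, negligible=0.52; AND[min(a, b)] → w = 0.47
Weighted average = (0.31·37.0 + 0.52·26.0 + 0.47·37.0) / (0.31 + 0.52 + 0.47)
  = 42.3800 / 1.3000 = 32.600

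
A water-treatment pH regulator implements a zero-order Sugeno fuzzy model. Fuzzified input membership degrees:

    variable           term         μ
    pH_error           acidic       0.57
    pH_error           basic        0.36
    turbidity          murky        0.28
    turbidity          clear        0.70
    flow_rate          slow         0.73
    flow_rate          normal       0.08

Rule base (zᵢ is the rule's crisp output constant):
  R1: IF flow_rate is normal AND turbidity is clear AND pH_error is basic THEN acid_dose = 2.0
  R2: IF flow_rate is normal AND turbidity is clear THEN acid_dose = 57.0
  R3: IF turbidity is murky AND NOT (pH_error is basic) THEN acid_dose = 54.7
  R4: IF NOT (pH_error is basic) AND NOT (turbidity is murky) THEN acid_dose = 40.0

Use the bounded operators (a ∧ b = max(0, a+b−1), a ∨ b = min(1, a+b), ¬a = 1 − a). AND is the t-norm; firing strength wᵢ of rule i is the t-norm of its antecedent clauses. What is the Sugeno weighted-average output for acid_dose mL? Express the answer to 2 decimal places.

R1 (z=2.0): normal=0.08, clear=0.70, basic=0.36; AND[max(0, a+b−1)] → w = 0.00
R2 (z=57.0): normal=0.08, clear=0.70; AND[max(0, a+b−1)] → w = 0.00
R3 (z=54.7): murky=0.28, ¬basic=1−0.36=0.64; AND[max(0, a+b−1)] → w = 0.00
R4 (z=40.0): ¬basic=1−0.36=0.64, ¬murky=1−0.28=0.72; AND[max(0, a+b−1)] → w = 0.36
Weighted average = (0.00·2.0 + 0.00·57.0 + 0.00·54.7 + 0.36·40.0) / (0.00 + 0.00 + 0.00 + 0.36)
  = 14.4000 / 0.3600 = 40.00

40.00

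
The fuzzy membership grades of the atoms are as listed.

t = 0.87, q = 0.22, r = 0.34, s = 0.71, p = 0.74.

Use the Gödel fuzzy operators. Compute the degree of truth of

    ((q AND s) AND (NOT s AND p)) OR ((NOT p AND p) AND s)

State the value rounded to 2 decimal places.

0.26

q AND s = min(a, b) on (0.22, 0.71) = 0.22
NOT s = 1 − 0.71 = 0.29
NOT s AND p = min(a, b) on (0.29, 0.74) = 0.29
(q AND s) AND (NOT s AND p) = min(a, b) on (0.22, 0.29) = 0.22
NOT p = 1 − 0.74 = 0.26
NOT p AND p = min(a, b) on (0.26, 0.74) = 0.26
(NOT p AND p) AND s = min(a, b) on (0.26, 0.71) = 0.26
((q AND s) AND (NOT s AND p)) OR ((NOT p AND p) AND s) = max(a, b) on (0.22, 0.26) = 0.26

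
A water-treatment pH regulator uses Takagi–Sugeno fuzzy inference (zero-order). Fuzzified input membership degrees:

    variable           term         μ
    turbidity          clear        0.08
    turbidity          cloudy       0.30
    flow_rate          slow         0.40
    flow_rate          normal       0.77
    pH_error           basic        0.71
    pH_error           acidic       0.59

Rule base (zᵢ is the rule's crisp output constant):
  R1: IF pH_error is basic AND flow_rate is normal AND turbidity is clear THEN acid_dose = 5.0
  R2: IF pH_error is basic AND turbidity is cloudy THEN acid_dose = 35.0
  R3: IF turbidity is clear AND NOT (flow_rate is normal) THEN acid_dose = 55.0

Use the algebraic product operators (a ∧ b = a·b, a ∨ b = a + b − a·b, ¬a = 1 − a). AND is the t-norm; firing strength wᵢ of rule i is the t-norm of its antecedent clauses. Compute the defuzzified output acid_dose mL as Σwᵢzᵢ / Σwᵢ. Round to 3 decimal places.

31.569

R1 (z=5.0): basic=0.71, normal=0.77, clear=0.08; AND[a·b] → w = 0.0437
R2 (z=35.0): basic=0.71, cloudy=0.30; AND[a·b] → w = 0.2130
R3 (z=55.0): clear=0.08, ¬normal=1−0.77=0.23; AND[a·b] → w = 0.0184
Weighted average = (0.0437·5.0 + 0.2130·35.0 + 0.0184·55.0) / (0.0437 + 0.2130 + 0.0184)
  = 8.6857 / 0.2751 = 31.569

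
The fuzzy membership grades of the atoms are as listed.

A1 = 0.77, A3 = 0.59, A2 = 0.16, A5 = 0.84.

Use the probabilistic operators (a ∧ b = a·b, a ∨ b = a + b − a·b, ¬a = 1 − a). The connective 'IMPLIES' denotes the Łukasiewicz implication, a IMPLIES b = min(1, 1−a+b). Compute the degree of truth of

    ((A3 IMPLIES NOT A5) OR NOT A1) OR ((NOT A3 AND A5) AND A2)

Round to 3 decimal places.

0.687

NOT A5 = 1 − 0.8400 = 0.1600
A3 IMPLIES NOT A5  [Łukasiewicz: min(1, 1−a+b)] with a=0.5900, b=0.1600 → 0.5700
NOT A1 = 1 − 0.7700 = 0.2300
(A3 IMPLIES NOT A5) OR NOT A1 = a + b − a·b on (0.5700, 0.2300) = 0.6689
NOT A3 = 1 − 0.5900 = 0.4100
NOT A3 AND A5 = a·b on (0.4100, 0.8400) = 0.3444
(NOT A3 AND A5) AND A2 = a·b on (0.3444, 0.1600) = 0.0551
((A3 IMPLIES NOT A5) OR NOT A1) OR ((NOT A3 AND A5) AND A2) = a + b − a·b on (0.6689, 0.0551) = 0.6871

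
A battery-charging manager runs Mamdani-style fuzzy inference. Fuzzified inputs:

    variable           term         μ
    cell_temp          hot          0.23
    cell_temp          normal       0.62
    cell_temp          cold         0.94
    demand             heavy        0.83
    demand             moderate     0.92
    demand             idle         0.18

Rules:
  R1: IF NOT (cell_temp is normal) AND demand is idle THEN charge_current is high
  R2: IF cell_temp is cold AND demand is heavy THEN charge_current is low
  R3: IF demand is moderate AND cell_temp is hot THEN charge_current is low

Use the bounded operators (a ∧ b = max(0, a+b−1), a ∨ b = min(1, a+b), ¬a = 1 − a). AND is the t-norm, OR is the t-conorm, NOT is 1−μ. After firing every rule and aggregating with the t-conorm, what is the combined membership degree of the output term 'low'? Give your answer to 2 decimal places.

0.92

R1: ¬normal=1−0.62=0.38, idle=0.18; AND[max(0, a+b−1)] → w = 0.00
R2: cold=0.94, heavy=0.83; AND[max(0, a+b−1)] → w = 0.77
R3: moderate=0.92, hot=0.23; AND[max(0, a+b−1)] → w = 0.15
Rules with consequent 'low': {R2, R3} → strengths 0.77, 0.15
Aggregate via t-conorm [min(1, a+b)]: 0.92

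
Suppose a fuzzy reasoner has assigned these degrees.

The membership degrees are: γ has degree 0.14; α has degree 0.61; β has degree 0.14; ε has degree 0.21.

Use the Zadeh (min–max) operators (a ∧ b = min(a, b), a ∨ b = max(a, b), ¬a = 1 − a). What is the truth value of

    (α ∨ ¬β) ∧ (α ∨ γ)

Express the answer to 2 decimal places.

¬β = 1 − 0.14 = 0.86
α ∨ ¬β = max(a, b) on (0.61, 0.86) = 0.86
α ∨ γ = max(a, b) on (0.61, 0.14) = 0.61
(α ∨ ¬β) ∧ (α ∨ γ) = min(a, b) on (0.86, 0.61) = 0.61

0.61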